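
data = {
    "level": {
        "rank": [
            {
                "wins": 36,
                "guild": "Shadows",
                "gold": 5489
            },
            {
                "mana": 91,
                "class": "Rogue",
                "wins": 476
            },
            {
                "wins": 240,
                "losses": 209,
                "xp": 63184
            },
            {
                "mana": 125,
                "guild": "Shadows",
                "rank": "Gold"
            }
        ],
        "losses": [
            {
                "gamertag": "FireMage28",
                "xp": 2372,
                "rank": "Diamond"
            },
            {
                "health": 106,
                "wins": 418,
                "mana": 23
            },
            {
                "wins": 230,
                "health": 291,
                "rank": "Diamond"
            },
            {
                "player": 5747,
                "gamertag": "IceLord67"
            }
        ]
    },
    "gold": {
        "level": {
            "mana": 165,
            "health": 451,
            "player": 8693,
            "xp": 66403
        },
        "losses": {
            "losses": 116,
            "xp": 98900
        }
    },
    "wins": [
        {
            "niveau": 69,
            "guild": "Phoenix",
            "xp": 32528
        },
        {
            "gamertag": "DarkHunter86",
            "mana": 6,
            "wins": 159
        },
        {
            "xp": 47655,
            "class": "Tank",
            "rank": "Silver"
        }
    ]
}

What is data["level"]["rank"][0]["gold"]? 5489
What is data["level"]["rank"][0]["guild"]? "Shadows"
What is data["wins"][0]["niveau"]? 69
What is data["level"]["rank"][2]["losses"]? 209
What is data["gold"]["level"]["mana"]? 165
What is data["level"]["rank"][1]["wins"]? 476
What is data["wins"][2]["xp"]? 47655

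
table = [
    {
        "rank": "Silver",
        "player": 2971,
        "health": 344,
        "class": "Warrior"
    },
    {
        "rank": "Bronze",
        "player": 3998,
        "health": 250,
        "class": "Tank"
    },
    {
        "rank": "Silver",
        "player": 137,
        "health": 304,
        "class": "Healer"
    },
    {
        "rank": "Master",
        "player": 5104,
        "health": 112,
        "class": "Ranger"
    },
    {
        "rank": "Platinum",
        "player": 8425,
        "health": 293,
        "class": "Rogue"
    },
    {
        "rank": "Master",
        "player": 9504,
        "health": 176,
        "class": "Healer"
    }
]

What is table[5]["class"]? "Healer"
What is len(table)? 6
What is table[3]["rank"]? "Master"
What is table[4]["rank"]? "Platinum"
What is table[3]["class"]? "Ranger"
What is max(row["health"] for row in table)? 344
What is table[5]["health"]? 176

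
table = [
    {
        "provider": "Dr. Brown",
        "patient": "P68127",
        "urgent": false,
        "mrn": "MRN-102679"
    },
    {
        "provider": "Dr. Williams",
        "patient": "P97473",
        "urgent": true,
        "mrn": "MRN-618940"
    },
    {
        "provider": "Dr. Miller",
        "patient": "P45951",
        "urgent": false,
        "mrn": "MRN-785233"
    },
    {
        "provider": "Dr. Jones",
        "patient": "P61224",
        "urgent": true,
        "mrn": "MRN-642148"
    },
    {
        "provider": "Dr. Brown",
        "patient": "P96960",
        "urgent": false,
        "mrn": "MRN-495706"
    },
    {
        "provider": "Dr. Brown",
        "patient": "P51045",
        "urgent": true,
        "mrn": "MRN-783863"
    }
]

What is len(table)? 6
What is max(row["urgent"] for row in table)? True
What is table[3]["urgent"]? True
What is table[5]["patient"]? "P51045"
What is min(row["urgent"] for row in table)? False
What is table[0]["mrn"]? "MRN-102679"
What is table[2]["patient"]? "P45951"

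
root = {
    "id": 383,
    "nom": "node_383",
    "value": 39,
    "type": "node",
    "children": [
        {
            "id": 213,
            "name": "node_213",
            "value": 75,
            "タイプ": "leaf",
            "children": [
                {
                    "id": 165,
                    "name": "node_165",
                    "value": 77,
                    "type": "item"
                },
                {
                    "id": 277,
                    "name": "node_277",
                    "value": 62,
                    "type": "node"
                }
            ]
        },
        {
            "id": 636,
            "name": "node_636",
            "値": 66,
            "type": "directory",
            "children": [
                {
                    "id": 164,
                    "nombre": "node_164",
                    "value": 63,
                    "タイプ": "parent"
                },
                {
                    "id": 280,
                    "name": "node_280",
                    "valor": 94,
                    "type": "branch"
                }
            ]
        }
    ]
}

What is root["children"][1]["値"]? 66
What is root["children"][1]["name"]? "node_636"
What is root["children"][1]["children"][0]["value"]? 63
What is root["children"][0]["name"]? "node_213"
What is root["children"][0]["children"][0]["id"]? 165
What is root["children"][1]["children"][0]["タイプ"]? "parent"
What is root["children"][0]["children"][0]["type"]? "item"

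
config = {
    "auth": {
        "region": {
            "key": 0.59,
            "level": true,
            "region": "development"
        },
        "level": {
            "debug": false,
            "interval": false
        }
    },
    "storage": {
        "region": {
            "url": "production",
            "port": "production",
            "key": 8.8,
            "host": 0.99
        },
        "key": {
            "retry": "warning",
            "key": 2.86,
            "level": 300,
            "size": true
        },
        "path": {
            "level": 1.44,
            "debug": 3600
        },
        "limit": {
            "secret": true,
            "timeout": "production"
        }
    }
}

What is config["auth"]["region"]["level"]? True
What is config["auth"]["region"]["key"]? 0.59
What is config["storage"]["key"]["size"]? True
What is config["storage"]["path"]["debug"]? 3600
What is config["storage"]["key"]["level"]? 300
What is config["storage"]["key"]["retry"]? "warning"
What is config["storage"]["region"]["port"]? "production"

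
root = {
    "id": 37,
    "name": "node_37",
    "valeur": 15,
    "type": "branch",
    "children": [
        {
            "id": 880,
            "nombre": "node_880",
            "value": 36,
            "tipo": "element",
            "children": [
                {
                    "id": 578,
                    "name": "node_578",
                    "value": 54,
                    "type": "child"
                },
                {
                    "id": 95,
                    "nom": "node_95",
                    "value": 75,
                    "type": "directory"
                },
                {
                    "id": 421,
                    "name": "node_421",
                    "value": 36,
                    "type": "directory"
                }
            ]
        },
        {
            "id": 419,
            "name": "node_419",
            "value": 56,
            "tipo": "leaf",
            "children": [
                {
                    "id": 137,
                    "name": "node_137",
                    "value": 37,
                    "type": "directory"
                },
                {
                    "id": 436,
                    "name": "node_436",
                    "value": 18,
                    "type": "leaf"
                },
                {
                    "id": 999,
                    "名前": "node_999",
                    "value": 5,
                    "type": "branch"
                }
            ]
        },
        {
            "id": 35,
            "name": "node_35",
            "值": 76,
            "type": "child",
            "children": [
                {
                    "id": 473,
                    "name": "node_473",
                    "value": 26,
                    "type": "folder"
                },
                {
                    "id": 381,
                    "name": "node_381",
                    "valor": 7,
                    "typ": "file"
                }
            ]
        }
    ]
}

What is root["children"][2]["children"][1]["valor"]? 7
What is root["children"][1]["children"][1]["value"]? 18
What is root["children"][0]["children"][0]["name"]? "node_578"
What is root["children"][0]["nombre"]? "node_880"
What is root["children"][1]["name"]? "node_419"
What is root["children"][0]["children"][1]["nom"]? "node_95"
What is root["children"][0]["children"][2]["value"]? 36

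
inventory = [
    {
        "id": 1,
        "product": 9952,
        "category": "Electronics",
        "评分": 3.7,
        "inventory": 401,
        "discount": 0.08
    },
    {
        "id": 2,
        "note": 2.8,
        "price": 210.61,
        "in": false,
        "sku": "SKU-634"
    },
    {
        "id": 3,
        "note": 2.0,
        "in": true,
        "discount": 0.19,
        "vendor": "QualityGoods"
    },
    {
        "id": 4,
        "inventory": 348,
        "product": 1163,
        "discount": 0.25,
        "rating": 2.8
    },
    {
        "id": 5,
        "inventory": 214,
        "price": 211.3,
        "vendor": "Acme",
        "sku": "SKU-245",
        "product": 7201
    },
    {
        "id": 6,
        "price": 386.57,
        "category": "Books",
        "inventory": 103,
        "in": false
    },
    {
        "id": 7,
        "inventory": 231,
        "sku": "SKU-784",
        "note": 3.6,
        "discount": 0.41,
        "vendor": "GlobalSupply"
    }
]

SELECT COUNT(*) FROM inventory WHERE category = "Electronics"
1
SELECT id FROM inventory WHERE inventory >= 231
[1, 4, 7]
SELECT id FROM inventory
[1, 2, 3, 4, 5, 6, 7]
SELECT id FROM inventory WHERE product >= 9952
[1]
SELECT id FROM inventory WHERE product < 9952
[4, 5]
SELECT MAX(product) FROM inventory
9952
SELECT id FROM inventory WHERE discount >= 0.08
[1, 3, 4, 7]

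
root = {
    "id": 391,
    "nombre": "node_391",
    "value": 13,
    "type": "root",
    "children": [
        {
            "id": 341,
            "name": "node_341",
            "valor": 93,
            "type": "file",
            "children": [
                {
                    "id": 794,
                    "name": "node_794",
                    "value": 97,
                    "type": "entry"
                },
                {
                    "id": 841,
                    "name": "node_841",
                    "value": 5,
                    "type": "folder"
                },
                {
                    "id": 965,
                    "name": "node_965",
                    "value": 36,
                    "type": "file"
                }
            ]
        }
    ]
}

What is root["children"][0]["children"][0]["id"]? 794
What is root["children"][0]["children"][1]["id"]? 841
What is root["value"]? 13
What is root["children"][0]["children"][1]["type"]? "folder"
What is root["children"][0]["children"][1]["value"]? 5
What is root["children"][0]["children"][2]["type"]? "file"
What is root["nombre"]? "node_391"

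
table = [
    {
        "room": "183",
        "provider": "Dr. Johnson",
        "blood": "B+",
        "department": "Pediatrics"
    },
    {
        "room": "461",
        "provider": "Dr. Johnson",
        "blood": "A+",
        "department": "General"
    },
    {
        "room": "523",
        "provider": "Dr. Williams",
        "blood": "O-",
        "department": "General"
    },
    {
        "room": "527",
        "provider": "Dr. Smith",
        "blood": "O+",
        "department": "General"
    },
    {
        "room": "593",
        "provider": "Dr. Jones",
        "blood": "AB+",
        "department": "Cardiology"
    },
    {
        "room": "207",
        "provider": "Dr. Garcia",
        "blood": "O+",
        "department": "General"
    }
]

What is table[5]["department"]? "General"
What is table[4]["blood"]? "AB+"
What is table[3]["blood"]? "O+"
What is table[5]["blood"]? "O+"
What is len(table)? 6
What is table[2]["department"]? "General"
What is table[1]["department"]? "General"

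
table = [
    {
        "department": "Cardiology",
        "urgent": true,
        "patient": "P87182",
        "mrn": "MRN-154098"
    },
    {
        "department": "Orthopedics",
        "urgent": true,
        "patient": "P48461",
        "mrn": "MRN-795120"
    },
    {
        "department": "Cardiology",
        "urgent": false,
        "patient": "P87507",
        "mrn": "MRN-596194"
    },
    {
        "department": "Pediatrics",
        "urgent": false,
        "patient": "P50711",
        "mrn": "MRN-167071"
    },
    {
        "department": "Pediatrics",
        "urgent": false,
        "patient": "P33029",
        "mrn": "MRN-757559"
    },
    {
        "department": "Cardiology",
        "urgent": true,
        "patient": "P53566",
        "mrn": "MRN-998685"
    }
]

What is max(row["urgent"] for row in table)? True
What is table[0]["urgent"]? True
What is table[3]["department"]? "Pediatrics"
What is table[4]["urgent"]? False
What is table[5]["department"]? "Cardiology"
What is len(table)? 6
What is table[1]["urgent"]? True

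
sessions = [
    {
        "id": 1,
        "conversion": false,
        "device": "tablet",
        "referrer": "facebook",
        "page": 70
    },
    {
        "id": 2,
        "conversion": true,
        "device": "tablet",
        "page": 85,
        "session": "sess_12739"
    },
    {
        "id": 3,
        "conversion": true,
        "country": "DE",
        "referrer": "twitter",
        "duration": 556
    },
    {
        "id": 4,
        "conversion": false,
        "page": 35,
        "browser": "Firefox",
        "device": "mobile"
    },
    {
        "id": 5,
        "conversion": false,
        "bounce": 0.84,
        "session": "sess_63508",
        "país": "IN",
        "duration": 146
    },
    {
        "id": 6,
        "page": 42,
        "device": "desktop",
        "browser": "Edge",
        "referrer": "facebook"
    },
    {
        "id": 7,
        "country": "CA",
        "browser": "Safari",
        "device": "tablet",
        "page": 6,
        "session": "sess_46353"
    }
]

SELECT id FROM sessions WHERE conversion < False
[]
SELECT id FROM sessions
[1, 2, 3, 4, 5, 6, 7]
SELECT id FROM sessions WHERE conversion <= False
[1, 4, 5]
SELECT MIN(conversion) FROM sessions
False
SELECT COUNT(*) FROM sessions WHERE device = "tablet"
3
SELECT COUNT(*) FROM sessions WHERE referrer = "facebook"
2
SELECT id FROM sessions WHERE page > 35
[1, 2, 6]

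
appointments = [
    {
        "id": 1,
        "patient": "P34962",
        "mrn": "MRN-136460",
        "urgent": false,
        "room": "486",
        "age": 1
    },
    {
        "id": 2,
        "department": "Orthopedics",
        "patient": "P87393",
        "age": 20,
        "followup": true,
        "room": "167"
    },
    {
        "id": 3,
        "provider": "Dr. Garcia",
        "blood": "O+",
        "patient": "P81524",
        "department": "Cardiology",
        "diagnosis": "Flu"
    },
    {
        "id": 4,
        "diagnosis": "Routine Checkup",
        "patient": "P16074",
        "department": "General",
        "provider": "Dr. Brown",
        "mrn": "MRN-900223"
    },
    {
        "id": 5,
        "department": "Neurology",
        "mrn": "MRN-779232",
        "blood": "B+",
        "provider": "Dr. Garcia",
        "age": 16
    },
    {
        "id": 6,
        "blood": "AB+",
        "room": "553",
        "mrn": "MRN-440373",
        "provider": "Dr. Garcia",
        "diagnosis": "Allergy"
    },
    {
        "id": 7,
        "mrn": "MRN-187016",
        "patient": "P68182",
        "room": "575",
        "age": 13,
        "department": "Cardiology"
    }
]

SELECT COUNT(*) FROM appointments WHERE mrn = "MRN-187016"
1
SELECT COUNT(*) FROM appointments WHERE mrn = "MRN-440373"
1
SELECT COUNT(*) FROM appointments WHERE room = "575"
1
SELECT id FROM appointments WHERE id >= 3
[3, 4, 5, 6, 7]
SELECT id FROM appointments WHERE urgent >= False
[1]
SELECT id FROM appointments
[1, 2, 3, 4, 5, 6, 7]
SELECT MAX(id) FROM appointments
7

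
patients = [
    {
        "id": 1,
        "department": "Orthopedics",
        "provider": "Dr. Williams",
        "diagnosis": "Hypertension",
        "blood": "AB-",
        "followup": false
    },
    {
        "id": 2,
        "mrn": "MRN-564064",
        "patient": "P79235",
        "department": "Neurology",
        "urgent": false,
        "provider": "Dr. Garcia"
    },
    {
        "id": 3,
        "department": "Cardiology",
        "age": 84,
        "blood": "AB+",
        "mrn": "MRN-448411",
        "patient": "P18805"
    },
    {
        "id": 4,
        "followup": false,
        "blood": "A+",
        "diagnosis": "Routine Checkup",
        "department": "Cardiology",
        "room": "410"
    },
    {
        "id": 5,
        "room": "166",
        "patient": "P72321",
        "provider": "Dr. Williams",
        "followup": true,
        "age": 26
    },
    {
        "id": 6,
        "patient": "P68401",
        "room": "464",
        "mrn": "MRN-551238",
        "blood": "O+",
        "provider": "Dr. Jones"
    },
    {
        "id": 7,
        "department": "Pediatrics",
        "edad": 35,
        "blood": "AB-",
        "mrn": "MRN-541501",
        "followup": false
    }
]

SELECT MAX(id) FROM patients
7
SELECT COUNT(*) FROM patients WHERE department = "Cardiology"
2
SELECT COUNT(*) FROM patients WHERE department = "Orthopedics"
1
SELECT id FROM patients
[1, 2, 3, 4, 5, 6, 7]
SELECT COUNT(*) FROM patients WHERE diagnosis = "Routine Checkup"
1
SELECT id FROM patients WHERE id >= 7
[7]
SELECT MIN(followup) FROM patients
False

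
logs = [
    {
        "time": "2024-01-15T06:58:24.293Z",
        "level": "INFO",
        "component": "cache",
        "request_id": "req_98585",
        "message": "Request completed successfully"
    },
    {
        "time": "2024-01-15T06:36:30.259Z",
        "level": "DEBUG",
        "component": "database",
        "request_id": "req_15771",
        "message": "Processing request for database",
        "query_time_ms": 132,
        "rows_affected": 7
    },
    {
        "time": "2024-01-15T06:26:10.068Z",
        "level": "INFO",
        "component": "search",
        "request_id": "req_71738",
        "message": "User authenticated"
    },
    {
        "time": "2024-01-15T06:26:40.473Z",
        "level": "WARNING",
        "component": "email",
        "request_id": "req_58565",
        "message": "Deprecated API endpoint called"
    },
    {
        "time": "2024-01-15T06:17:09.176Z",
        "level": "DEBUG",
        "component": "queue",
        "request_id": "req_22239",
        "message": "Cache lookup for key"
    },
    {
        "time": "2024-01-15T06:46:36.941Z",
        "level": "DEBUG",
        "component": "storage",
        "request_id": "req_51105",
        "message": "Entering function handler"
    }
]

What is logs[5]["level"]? "DEBUG"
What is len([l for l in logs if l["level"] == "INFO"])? 2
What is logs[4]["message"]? "Cache lookup for key"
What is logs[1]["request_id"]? "req_15771"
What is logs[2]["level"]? "INFO"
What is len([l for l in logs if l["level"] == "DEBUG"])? 3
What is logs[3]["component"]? "email"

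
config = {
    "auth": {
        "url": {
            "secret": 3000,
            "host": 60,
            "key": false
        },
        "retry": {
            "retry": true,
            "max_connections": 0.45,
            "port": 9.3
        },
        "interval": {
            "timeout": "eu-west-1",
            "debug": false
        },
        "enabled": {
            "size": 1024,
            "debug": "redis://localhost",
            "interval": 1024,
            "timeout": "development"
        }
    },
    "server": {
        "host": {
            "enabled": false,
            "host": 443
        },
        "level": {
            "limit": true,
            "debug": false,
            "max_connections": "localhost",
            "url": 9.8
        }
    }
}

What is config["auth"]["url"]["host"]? 60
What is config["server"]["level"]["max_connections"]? "localhost"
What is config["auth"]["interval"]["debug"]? False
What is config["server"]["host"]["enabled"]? False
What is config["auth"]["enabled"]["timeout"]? "development"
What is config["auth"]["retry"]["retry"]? True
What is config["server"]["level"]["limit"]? True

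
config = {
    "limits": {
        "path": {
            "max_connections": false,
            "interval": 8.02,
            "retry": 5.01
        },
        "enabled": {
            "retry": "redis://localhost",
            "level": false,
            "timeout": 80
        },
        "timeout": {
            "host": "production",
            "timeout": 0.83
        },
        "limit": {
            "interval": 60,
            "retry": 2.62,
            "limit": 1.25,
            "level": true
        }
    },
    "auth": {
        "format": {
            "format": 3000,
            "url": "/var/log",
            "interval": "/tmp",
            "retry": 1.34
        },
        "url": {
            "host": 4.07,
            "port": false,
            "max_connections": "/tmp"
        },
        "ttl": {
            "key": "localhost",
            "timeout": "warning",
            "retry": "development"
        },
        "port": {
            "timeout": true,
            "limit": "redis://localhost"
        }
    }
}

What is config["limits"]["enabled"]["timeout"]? 80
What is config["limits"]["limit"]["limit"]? 1.25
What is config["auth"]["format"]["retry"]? 1.34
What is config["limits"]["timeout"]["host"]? "production"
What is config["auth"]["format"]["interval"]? "/tmp"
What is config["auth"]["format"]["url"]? "/var/log"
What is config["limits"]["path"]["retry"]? 5.01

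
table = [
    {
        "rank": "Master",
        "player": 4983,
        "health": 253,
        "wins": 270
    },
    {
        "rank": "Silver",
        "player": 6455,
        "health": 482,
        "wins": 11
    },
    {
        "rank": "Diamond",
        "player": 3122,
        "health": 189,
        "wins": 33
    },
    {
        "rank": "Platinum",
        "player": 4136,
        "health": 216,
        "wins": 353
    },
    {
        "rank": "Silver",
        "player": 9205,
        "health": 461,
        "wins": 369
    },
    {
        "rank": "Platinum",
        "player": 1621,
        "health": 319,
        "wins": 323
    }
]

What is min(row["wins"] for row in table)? 11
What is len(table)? 6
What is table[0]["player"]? 4983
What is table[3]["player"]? 4136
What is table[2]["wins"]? 33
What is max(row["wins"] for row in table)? 369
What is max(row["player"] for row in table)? 9205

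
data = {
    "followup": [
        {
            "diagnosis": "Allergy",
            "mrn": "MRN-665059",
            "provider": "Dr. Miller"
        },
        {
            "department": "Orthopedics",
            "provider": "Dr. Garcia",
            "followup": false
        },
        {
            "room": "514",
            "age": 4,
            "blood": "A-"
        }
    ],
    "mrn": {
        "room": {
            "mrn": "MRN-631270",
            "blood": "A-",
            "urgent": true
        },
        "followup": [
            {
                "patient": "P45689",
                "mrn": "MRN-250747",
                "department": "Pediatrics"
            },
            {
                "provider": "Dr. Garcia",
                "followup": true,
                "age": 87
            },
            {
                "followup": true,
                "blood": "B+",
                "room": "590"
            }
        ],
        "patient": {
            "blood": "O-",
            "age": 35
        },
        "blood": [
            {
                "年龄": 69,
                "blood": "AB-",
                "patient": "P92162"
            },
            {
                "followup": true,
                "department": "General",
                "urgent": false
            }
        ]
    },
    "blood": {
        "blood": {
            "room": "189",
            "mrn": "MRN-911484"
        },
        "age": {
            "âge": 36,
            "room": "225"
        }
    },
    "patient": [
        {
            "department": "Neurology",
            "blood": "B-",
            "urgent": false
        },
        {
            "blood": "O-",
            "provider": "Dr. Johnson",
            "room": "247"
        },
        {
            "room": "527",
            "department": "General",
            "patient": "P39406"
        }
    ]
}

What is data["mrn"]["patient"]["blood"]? "O-"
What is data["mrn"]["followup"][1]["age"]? 87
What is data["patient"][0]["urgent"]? False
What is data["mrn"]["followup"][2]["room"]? "590"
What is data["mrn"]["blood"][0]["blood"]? "AB-"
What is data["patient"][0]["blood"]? "B-"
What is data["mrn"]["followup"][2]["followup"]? True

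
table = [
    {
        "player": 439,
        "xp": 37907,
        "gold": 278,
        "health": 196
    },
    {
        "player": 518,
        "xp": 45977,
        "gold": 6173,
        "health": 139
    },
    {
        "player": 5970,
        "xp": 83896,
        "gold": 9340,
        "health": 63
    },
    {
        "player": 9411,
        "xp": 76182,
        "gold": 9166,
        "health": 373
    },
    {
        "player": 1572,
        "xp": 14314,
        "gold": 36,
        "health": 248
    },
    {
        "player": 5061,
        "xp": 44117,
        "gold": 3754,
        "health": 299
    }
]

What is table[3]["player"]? 9411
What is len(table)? 6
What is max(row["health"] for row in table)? 373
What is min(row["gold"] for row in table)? 36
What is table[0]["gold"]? 278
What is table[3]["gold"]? 9166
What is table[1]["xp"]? 45977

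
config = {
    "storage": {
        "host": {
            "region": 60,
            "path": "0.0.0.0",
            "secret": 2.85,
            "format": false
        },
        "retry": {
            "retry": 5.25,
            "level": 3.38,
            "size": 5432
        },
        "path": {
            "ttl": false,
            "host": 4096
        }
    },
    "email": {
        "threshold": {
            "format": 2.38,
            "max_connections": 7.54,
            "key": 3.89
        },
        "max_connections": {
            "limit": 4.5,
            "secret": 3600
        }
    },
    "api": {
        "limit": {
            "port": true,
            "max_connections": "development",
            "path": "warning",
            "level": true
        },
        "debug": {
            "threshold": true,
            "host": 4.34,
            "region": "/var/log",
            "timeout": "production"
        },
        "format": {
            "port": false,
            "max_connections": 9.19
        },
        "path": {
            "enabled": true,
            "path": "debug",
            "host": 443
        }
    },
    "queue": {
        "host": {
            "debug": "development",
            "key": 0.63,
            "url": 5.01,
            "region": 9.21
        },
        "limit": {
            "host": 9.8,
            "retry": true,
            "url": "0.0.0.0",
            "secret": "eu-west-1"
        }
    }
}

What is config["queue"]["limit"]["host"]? 9.8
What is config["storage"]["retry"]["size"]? 5432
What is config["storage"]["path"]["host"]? 4096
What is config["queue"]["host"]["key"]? 0.63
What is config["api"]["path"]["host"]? 443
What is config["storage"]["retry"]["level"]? 3.38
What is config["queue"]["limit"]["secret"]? "eu-west-1"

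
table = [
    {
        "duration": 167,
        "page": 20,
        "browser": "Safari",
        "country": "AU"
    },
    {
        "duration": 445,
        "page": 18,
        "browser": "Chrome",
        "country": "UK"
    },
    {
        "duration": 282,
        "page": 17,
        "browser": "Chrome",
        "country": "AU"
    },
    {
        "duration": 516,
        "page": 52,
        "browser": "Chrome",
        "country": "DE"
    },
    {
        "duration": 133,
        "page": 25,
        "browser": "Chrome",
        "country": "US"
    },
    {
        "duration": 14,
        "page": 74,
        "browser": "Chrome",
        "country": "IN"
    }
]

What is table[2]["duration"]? 282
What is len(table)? 6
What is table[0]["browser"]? "Safari"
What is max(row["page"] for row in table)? 74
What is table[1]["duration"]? 445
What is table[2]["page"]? 17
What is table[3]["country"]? "DE"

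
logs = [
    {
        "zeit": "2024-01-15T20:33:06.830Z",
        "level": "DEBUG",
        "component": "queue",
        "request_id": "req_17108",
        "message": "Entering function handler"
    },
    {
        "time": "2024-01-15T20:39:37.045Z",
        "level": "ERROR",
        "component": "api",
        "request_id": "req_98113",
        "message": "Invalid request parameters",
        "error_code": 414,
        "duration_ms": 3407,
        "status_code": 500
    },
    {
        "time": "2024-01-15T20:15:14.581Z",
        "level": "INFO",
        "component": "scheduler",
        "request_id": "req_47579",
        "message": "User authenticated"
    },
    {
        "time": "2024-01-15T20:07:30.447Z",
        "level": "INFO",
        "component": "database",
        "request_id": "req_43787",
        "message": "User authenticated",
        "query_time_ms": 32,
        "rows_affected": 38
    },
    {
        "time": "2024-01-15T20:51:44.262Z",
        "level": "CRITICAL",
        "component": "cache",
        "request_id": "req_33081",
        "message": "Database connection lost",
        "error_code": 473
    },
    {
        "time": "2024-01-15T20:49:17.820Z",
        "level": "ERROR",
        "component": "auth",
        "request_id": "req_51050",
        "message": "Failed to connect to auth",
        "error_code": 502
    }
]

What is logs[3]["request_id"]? "req_43787"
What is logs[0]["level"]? "DEBUG"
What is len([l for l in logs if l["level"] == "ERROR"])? 2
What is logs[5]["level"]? "ERROR"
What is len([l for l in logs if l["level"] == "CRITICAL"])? 1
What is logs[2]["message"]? "User authenticated"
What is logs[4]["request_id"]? "req_33081"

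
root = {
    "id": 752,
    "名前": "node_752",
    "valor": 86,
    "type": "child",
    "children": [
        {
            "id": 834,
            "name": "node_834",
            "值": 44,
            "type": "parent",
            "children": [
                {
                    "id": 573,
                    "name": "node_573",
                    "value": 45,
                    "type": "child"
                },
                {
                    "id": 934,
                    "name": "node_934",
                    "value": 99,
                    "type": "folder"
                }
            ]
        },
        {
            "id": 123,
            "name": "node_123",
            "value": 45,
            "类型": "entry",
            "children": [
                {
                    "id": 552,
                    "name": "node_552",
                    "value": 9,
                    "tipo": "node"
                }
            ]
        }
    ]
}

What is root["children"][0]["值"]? 44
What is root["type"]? "child"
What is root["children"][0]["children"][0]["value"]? 45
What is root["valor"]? 86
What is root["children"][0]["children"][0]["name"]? "node_573"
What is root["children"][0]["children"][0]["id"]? 573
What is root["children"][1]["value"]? 45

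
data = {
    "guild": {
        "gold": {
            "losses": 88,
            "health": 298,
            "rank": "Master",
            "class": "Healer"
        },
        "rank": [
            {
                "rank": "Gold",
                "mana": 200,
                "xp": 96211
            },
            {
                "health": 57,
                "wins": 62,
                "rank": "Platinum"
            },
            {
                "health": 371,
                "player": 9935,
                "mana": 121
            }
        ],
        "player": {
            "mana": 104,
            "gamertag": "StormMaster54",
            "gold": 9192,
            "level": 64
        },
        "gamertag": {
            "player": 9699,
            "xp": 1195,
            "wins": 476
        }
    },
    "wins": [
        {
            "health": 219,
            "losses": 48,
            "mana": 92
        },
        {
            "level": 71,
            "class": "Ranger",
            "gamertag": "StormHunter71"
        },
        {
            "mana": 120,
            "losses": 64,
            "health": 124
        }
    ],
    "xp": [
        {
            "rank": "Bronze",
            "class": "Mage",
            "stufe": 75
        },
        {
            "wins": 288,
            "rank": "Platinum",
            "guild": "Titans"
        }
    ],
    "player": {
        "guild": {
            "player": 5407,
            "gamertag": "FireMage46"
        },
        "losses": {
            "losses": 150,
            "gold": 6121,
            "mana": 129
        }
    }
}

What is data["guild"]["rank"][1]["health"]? 57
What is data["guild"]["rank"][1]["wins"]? 62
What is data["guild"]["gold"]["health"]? 298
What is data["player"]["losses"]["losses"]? 150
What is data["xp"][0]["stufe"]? 75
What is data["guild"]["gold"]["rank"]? "Master"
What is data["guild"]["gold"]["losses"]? 88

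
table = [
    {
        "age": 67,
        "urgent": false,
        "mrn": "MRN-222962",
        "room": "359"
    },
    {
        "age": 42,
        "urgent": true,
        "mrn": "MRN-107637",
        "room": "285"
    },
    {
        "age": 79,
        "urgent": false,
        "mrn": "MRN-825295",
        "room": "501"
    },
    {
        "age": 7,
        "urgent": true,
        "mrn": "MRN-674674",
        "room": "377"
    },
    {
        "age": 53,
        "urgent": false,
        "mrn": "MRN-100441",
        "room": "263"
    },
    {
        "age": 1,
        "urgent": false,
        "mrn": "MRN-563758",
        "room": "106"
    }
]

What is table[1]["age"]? 42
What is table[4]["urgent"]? False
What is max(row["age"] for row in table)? 79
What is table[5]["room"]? "106"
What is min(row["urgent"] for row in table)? False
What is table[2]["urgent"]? False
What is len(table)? 6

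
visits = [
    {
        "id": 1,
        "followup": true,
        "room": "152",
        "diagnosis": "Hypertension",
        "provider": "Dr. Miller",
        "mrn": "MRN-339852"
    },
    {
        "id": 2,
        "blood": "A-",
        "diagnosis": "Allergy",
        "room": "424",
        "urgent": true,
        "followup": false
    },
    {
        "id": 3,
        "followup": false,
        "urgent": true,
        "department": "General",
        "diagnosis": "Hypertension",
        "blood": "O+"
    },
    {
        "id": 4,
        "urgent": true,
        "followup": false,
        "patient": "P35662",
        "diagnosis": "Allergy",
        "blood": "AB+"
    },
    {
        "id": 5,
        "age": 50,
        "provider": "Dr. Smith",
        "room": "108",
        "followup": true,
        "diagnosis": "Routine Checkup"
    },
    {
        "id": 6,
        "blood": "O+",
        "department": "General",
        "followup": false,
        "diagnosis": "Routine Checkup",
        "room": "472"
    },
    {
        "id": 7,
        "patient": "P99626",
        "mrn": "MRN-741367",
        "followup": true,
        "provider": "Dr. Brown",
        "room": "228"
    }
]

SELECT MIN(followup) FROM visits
False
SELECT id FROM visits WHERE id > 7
[]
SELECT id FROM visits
[1, 2, 3, 4, 5, 6, 7]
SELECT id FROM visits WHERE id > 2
[3, 4, 5, 6, 7]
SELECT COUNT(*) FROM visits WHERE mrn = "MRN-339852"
1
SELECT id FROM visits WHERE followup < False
[]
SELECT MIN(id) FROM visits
1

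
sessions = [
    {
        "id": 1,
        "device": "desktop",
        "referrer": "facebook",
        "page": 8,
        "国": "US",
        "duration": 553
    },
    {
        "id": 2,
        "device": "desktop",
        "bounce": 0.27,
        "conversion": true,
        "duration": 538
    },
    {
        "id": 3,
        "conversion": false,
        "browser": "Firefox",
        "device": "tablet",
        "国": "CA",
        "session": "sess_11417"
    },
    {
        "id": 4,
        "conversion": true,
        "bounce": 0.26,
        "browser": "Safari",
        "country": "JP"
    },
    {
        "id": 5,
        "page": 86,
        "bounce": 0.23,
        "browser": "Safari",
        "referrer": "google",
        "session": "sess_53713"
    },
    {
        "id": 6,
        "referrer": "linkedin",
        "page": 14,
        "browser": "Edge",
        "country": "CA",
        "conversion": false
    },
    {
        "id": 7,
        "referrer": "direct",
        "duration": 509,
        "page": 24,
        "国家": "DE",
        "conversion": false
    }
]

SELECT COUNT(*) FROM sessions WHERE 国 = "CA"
1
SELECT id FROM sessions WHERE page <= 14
[1, 6]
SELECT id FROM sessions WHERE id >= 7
[7]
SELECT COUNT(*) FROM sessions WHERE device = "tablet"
1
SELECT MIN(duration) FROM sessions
509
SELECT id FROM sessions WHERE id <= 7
[1, 2, 3, 4, 5, 6, 7]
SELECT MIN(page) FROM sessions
8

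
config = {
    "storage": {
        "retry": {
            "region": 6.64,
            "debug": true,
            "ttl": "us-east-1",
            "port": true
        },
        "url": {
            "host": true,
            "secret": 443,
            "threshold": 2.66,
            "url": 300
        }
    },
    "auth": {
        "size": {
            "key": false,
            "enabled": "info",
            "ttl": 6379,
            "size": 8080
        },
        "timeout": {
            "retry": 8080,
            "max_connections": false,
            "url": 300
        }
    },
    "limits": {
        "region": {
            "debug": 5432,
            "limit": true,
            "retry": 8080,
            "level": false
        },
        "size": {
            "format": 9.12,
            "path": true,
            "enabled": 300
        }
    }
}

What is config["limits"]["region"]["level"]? False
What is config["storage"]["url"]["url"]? 300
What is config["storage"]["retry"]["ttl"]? "us-east-1"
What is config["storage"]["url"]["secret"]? 443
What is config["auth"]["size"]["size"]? 8080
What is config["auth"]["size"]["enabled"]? "info"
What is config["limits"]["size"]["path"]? True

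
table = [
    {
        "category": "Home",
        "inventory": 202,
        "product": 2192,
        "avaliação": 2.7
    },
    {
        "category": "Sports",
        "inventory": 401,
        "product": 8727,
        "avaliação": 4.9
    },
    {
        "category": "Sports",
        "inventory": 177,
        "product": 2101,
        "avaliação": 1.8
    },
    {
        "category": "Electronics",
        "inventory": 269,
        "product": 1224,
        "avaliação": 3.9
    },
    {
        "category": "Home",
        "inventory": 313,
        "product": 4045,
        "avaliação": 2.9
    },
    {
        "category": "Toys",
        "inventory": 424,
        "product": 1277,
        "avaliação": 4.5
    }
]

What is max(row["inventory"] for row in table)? 424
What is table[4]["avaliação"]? 2.9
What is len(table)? 6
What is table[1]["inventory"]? 401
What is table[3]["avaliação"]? 3.9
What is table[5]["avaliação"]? 4.5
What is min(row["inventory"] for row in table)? 177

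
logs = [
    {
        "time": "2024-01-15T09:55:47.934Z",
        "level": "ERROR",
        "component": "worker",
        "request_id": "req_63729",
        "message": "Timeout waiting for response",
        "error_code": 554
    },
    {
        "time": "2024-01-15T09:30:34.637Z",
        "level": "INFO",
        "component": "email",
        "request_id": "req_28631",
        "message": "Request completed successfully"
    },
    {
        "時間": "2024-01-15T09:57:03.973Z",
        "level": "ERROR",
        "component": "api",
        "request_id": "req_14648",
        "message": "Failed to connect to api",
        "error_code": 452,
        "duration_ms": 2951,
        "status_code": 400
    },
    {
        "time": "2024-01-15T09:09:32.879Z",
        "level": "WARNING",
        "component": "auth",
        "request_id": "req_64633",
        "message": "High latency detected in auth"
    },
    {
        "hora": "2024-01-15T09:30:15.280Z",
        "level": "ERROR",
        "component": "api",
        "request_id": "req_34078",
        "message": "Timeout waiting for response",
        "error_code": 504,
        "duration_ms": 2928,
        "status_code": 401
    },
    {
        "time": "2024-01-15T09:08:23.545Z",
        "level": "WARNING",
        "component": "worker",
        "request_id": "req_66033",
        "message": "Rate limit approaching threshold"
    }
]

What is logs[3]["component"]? "auth"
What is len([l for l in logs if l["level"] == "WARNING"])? 2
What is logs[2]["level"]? "ERROR"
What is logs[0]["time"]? "2024-01-15T09:55:47.934Z"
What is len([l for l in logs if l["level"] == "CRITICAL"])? 0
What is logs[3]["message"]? "High latency detected in auth"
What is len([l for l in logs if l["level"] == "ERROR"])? 3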